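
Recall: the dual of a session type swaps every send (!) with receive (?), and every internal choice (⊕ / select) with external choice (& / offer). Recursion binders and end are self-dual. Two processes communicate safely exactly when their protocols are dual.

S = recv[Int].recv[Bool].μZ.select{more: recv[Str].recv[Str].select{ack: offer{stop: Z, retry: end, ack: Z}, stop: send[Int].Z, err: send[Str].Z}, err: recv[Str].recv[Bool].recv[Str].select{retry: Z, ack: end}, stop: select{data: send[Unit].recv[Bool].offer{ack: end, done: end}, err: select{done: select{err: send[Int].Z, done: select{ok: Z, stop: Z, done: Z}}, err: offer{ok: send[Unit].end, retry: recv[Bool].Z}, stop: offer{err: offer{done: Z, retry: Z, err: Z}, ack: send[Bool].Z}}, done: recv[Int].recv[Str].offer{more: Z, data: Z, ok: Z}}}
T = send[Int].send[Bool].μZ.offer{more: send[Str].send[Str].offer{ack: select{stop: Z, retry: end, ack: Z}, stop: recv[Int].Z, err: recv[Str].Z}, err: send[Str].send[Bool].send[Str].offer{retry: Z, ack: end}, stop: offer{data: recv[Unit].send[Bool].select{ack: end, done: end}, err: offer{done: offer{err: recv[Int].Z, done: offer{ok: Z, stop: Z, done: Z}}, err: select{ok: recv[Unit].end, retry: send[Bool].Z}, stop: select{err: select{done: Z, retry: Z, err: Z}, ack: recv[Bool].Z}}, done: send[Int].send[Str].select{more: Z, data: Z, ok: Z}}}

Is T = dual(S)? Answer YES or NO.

recv[Int] vs send[Int]  match
  recv[Bool] vs send[Bool]  match
    μZ vs μZ  match (binder kept)
      select{more,err,stop} vs offer{more,err,stop}  match labels match
        case more:
          recv[Str] vs send[Str]  match
            recv[Str] vs send[Str]  match
              select{ack,stop,err} vs offer{ack,stop,err}  match labels match
                case ack:
                  offer{stop,retry,ack} vs select{stop,retry,ack}  match labels match
                    case stop:
                      Z vs Z  match
                    case retry:
                      end vs end  match
                    case ack:
                      Z vs Z  match
                case stop:
                  send[Int] vs recv[Int]  match
                    Z vs Z  match
                case err:
                  send[Str] vs recv[Str]  match
                    Z vs Z  match
        case err:
          recv[Str] vs send[Str]  match
            recv[Bool] vs send[Bool]  match
              recv[Str] vs send[Str]  match
                select{retry,ack} vs offer{retry,ack}  match labels match
                  case retry:
                    Z vs Z  match
                  case ack:
                    end vs end  match
        case stop:
          select{data,err,done} vs offer{data,err,done}  match labels match
            case data:
              send[Unit] vs recv[Unit]  match
                recv[Bool] vs send[Bool]  match
                  offer{ack,done} vs select{ack,done}  match labels match
                    case ack:
                      end vs end  match
                    case done:
                      end vs end  match
            case err:
              select{done,err,stop} vs offer{done,err,stop}  match labels match
                case done:
                  select{err,done} vs offer{err,done}  match labels match
                    case err:
                      send[Int] vs recv[Int]  match
                        Z vs Z  match
                    case done:
                      select{ok,stop,done} vs offer{ok,stop,done}  match labels match
                        case ok:
                          Z vs Z  match
                        case stop:
                          Z vs Z  match
                        case done:
                          Z vs Z  match
                case err:
                  offer{ok,retry} vs select{ok,retry}  match labels match
                    case ok:
                      send[Unit] vs recv[Unit]  match
                        end vs end  match
                    case retry:
                      recv[Bool] vs send[Bool]  match
                        Z vs Z  match
                case stop:
                  offer{err,ack} vs select{err,ack}  match labels match
                    case err:
                      offer{done,retry,err} vs select{done,retry,err}  match labels match
                        case done:
                          Z vs Z  match
                        case retry:
                          Z vs Z  match
                        case err:
                          Z vs Z  match
                    case ack:
                      send[Bool] vs recv[Bool]  match
                        Z vs Z  match
            case done:
              recv[Int] vs send[Int]  match
                recv[Str] vs send[Str]  match
                  offer{more,data,ok} vs select{more,data,ok}  match labels match
                    case more:
                      Z vs Z  match
                    case data:
                      Z vs Z  match
                    case ok:
                      Z vs Z  match

YES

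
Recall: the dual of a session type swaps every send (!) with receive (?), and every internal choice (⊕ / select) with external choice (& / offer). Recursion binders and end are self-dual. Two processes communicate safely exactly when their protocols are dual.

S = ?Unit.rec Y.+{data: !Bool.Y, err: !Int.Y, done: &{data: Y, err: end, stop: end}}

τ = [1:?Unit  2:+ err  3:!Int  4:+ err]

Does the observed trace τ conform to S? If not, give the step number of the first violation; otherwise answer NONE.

@1 ?Unit  ✓  state: rec Y.…
@2 + err  ✓  state: !Int.rec Y.…
@3 !Int  ✓  state: rec Y.…
@4 + err  ✓  state: !Int.rec Y.…
trace exhausted — no violation

NONE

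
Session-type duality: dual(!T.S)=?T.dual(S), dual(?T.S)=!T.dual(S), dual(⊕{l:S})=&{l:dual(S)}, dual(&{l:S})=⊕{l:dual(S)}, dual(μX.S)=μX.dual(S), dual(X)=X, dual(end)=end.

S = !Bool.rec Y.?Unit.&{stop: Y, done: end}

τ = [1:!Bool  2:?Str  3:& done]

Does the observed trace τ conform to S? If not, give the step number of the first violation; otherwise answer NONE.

2

[1] !Bool  ok  residual = rec Y.…
[2] got ?Str, protocol expects ?Unit  ✗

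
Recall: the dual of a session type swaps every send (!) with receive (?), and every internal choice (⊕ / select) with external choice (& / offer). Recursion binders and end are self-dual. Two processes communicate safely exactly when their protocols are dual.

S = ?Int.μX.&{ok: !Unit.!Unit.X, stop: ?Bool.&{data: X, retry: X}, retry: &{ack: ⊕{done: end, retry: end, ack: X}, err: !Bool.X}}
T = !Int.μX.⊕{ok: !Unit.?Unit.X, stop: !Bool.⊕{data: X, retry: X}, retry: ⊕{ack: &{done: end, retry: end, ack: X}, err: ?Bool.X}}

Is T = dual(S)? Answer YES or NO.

NO

?Int ‖ !Int  ✓
  μX ‖ μX  ✓ (rec unchanged)
    &{ok,stop,retry} ‖ ⊕{ok,stop,retry}  ✓ label sets agree
      • ok:
        !Unit ‖ !Unit  ✗ same direction on both sides — not dual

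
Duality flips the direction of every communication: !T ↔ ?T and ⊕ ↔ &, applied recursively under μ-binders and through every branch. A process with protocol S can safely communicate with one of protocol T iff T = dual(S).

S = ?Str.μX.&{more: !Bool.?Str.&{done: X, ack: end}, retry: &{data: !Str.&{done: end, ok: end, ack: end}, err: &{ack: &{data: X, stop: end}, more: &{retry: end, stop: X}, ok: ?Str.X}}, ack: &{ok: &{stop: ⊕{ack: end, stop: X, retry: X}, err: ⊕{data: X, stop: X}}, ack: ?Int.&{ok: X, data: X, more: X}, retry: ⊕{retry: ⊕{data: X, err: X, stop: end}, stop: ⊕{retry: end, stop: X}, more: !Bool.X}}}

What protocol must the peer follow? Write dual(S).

!Str.μX.⊕{more: ?Bool.!Str.⊕{done: X, ack: end}, retry: ⊕{data: ?Str.⊕{done: end, ok: end, ack: end}, err: ⊕{ack: ⊕{data: X, stop: end}, more: ⊕{retry: end, stop: X}, ok: !Str.X}}, ack: ⊕{ok: ⊕{stop: &{ack: end, stop: X, retry: X}, err: &{data: X, stop: X}}, ack: !Int.⊕{ok: X, data: X, more: X}, retry: &{retry: &{data: X, err: X, stop: end}, stop: &{retry: end, stop: X}, more: ?Bool.X}}}

?Str ↦ !Str
  μX ↦ μX  (binder kept)
    &{more,retry,ack} ↦ ⊕{more,retry,ack}  (&→⊕)
      case more:
        !Bool ↦ ?Bool
          ?Str ↦ !Str
            &{done,ack} ↦ ⊕{done,ack}  (&→⊕)
              case done:
                dual(X) = X
              case ack:
                dual(end) = end
      case retry:
        &{data,err} ↦ ⊕{data,err}  (&→⊕)
          case data:
            !Str ↦ ?Str
              &{done,ok,ack} ↦ ⊕{done,ok,ack}  (&→⊕)
                case done:
                  dual(end) = end
                case ok:
                  dual(end) = end
                case ack:
                  dual(end) = end
          case err:
            &{ack,more,ok} ↦ ⊕{ack,more,ok}  (&→⊕)
              case ack:
                &{data,stop} ↦ ⊕{data,stop}  (&→⊕)
                  case data:
                    dual(X) = X
                  case stop:
                    dual(end) = end
              case more:
                &{retry,stop} ↦ ⊕{retry,stop}  (&→⊕)
                  case retry:
                    dual(end) = end
                  case stop:
                    dual(X) = X
              case ok:
                ?Str ↦ !Str
                  dual(X) = X
      case ack:
        &{ok,ack,retry} ↦ ⊕{ok,ack,retry}  (&→⊕)
          case ok:
            &{stop,err} ↦ ⊕{stop,err}  (&→⊕)
              case stop:
                ⊕{ack,stop,retry} ↦ &{ack,stop,retry}  (select→offer)
                  case ack:
                    dual(end) = end
                  case stop:
                    dual(X) = X
                  case retry:
                    dual(X) = X
              case err:
                ⊕{data,stop} ↦ &{data,stop}  (select→offer)
                  case data:
                    dual(X) = X
                  case stop:
                    dual(X) = X
          case ack:
            ?Int ↦ !Int
              &{ok,data,more} ↦ ⊕{ok,data,more}  (&→⊕)
                case ok:
                  dual(X) = X
                case data:
                  dual(X) = X
                case more:
                  dual(X) = X
          case retry:
            ⊕{retry,stop,more} ↦ &{retry,stop,more}  (select→offer)
              case retry:
                ⊕{data,err,stop} ↦ &{data,err,stop}  (select→offer)
                  case data:
                    dual(X) = X
                  case err:
                    dual(X) = X
                  case stop:
                    dual(end) = end
              case stop:
                ⊕{retry,stop} ↦ &{retry,stop}  (select→offer)
                  case retry:
                    dual(end) = end
                  case stop:
                    dual(X) = X
              case more:
                !Bool ↦ ?Bool
                  dual(X) = X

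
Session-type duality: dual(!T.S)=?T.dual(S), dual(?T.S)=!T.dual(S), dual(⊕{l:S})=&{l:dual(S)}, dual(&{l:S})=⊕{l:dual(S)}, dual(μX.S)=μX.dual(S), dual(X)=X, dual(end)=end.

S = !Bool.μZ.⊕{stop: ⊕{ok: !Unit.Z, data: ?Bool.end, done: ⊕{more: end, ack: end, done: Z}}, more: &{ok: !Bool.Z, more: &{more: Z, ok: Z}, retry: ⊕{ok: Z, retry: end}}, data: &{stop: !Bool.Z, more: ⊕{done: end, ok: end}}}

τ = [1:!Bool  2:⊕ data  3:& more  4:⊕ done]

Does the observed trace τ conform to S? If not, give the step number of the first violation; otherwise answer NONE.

@1 !Bool  ok  cont: μZ.…
@2 ⊕ data  ok  cont: &{stop: !Bool.μZ.…, more: ⊕{done: end, ok: end}}
@3 & more  ok  cont: ⊕{done: end, ok: end}
@4 ⊕ done  ok  cont: end
τ conforms to S (length 4)

NONE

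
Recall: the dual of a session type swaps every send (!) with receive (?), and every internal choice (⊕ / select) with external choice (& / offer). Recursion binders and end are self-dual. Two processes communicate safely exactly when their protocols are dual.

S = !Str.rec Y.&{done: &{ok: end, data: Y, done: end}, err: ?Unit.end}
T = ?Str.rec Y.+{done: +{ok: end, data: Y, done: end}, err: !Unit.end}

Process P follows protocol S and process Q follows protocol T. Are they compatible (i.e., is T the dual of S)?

!Str ‖ ?Str  ✓
  rec Y ‖ rec Y  ✓ (rec unchanged)
    &{done,err} ‖ +{done,err}  ✓ label sets agree
      case done:
        &{ok,data,done} ‖ +{ok,data,done}  ✓ label sets agree
          case ok:
            end ‖ end  ✓
          case data:
            Y ‖ Y  ✓
          case done:
            end ‖ end  ✓
      case err:
        ?Unit ‖ !Unit  ✓
          end ‖ end  ✓

YES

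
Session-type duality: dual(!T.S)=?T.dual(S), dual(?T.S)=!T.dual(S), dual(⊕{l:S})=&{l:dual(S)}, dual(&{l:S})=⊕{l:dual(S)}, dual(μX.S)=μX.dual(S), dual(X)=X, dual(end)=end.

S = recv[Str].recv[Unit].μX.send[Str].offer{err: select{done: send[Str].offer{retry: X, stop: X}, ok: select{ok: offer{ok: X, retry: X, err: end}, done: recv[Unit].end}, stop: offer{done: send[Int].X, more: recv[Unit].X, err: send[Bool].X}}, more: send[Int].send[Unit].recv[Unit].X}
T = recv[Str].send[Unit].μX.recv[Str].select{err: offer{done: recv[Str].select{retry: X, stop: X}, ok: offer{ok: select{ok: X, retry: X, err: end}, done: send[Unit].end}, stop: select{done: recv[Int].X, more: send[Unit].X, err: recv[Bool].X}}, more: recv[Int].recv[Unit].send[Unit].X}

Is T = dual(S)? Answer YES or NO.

recv[Str] ‖ recv[Str]  ✗ same direction on both sides — not dual

NO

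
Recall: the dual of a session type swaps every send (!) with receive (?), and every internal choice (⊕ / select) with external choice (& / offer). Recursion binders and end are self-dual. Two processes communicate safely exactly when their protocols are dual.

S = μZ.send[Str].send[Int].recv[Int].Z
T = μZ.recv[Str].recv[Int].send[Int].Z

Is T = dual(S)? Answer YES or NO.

μZ | μZ  ok (μ self-dual)
  send[Str] | recv[Str]  ok
    send[Int] | recv[Int]  ok
      recv[Int] | send[Int]  ok
        Z | Z  ok

YES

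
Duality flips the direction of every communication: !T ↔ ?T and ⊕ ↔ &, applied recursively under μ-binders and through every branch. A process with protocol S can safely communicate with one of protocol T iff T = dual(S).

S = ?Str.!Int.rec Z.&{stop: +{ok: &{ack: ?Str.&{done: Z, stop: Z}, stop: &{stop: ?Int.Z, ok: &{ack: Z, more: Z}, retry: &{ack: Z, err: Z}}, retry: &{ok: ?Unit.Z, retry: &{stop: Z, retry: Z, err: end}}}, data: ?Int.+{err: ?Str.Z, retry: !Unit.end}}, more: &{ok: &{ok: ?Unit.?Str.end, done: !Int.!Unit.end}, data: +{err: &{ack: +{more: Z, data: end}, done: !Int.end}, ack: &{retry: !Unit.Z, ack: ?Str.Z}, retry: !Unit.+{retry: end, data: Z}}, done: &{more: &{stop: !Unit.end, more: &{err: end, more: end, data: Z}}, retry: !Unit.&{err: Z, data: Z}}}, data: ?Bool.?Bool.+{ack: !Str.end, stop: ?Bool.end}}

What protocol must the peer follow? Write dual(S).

?Str ↦ !Str
  !Int ↦ ?Int
    rec Z ↦ rec Z  (μ self-dual)
      &{stop,more,data} ↦ +{stop,more,data}  (&→⊕)
        case stop:
          +{ok,data} ↦ &{ok,data}  (select→offer)
            case ok:
              &{ack,stop,retry} ↦ +{ack,stop,retry}  (&→⊕)
                case ack:
                  ?Str ↦ !Str
                    &{done,stop} ↦ +{done,stop}  (&→⊕)
                      case done:
                        Z ↦ Z
                      case stop:
                        Z ↦ Z
                case stop:
                  &{stop,ok,retry} ↦ +{stop,ok,retry}  (&→⊕)
                    case stop:
                      ?Int ↦ !Int
                        Z ↦ Z
                    case ok:
                      &{ack,more} ↦ +{ack,more}  (&→⊕)
                        case ack:
                          Z ↦ Z
                        case more:
                          Z ↦ Z
                    case retry:
                      &{ack,err} ↦ +{ack,err}  (&→⊕)
                        case ack:
                          Z ↦ Z
                        case err:
                          Z ↦ Z
                case retry:
                  &{ok,retry} ↦ +{ok,retry}  (&→⊕)
                    case ok:
                      ?Unit ↦ !Unit
                        Z ↦ Z
                    case retry:
                      &{stop,retry,err} ↦ +{stop,retry,err}  (&→⊕)
                        case stop:
                          Z ↦ Z
                        case retry:
                          Z ↦ Z
                        case err:
                          end ↦ end
            case data:
              ?Int ↦ !Int
                +{err,retry} ↦ &{err,retry}  (select→offer)
                  case err:
                    ?Str ↦ !Str
                      Z ↦ Z
                  case retry:
                    !Unit ↦ ?Unit
                      end ↦ end
        case more:
          &{ok,data,done} ↦ +{ok,data,done}  (&→⊕)
            case ok:
              &{ok,done} ↦ +{ok,done}  (&→⊕)
                case ok:
                  ?Unit ↦ !Unit
                    ?Str ↦ !Str
                      end ↦ end
                case done:
                  !Int ↦ ?Int
                    !Unit ↦ ?Unit
                      end ↦ end
            case data:
              +{err,ack,retry} ↦ &{err,ack,retry}  (select→offer)
                case err:
                  &{ack,done} ↦ +{ack,done}  (&→⊕)
                    case ack:
                      +{more,data} ↦ &{more,data}  (select→offer)
                        case more:
                          Z ↦ Z
                        case data:
                          end ↦ end
                    case done:
                      !Int ↦ ?Int
                        end ↦ end
                case ack:
                  &{retry,ack} ↦ +{retry,ack}  (&→⊕)
                    case retry:
                      !Unit ↦ ?Unit
                        Z ↦ Z
                    case ack:
                      ?Str ↦ !Str
                        Z ↦ Z
                case retry:
                  !Unit ↦ ?Unit
                    +{retry,data} ↦ &{retry,data}  (select→offer)
                      case retry:
                        end ↦ end
                      case data:
                        Z ↦ Z
            case done:
              &{more,retry} ↦ +{more,retry}  (&→⊕)
                case more:
                  &{stop,more} ↦ +{stop,more}  (&→⊕)
                    case stop:
                      !Unit ↦ ?Unit
                        end ↦ end
                    case more:
                      &{err,more,data} ↦ +{err,more,data}  (&→⊕)
                        case err:
                          end ↦ end
                        case more:
                          end ↦ end
                        case data:
                          Z ↦ Z
                case retry:
                  !Unit ↦ ?Unit
                    &{err,data} ↦ +{err,data}  (&→⊕)
                      case err:
                        Z ↦ Z
                      case data:
                        Z ↦ Z
        case data:
          ?Bool ↦ !Bool
            ?Bool ↦ !Bool
              +{ack,stop} ↦ &{ack,stop}  (select→offer)
                case ack:
                  !Str ↦ ?Str
                    end ↦ end
                case stop:
                  ?Bool ↦ !Bool
                    end ↦ end

!Str.?Int.rec Z.+{stop: &{ok: +{ack: !Str.+{done: Z, stop: Z}, stop: +{stop: !Int.Z, ok: +{ack: Z, more: Z}, retry: +{ack: Z, err: Z}}, retry: +{ok: !Unit.Z, retry: +{stop: Z, retry: Z, err: end}}}, data: !Int.&{err: !Str.Z, retry: ?Unit.end}}, more: +{ok: +{ok: !Unit.!Str.end, done: ?Int.?Unit.end}, data: &{err: +{ack: &{more: Z, data: end}, done: ?Int.end}, ack: +{retry: ?Unit.Z, ack: !Str.Z}, retry: ?Unit.&{retry: end, data: Z}}, done: +{more: +{stop: ?Unit.end, more: +{err: end, more: end, data: Z}}, retry: ?Unit.+{err: Z, data: Z}}}, data: !Bool.!Bool.&{ack: ?Str.end, stop: !Bool.end}}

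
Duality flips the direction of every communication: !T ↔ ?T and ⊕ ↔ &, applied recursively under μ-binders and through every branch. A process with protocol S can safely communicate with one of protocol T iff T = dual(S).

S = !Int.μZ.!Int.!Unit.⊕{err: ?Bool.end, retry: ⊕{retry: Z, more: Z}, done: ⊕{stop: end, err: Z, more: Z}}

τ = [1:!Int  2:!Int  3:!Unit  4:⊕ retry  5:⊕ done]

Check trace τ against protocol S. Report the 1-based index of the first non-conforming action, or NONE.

step 1: !Int  ✓  now at μZ.…
step 2: !Int  ✓  now at !Unit.⊕{err: ?Bool.end, retry: ⊕{retry: μZ.…, more: μZ.…}, done: ⊕{stop: end, err: μZ.…, more: μZ.…}}
step 3: !Unit  ✓  now at ⊕{err: ?Bool.end, retry: ⊕{retry: μZ.…, more: μZ.…}, done: ⊕{stop: end, err: μZ.…, more: μZ.…}}
step 4: ⊕ retry  ✓  now at ⊕{retry: μZ.…, more: μZ.…}
step 5: got ⊕ done, protocol expects ⊕ retry or ⊕ more  ✗

5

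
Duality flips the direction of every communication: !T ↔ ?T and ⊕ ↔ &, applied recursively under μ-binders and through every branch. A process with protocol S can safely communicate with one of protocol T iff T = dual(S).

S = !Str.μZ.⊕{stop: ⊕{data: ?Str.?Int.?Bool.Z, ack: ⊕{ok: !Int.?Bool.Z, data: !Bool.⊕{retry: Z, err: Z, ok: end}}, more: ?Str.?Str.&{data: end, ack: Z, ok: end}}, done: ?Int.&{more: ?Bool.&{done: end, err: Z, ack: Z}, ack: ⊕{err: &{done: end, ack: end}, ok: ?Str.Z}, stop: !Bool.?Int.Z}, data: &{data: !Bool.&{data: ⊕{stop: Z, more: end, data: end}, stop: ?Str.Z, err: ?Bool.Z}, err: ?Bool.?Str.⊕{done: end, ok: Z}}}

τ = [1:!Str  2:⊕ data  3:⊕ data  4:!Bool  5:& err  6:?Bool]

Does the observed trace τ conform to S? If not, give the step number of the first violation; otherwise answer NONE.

step 1: !Str  ok  now at μZ.…
step 2: ⊕ data  ok  now at &{data: !Bool.&{data: ⊕{stop: μZ.…, more: end, data: end}, stop: ?Str.μZ.…, err: ?Bool.μZ.…}, err: ?Bool.?Str.⊕{done: end, ok: μZ.…}}
step 3: got ⊕ data, protocol expects & data or & err  ✗

3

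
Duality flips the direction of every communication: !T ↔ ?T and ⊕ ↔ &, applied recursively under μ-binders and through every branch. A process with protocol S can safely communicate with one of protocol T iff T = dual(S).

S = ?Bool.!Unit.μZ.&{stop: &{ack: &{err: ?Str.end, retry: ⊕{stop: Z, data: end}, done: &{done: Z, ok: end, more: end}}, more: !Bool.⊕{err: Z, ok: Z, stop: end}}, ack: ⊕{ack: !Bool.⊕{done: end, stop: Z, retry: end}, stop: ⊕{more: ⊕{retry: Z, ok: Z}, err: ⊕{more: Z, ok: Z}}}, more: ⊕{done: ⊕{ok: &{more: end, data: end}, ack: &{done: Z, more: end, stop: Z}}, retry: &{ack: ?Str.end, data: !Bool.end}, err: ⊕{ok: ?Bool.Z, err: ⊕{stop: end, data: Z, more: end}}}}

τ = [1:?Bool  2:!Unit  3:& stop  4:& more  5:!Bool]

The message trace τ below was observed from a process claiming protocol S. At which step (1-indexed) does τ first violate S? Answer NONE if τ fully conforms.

NONE

[1] ?Bool  ok  now at !Unit.μZ.…
[2] !Unit  ok  now at μZ.…
[3] & stop  ok  now at &{ack: &{err: ?Str.end, retry: ⊕{stop: μZ.…, data: end}, done: &{done: μZ.…, ok: end, more: end}}, more: !Bool.⊕{err: μZ.…, ok: μZ.…, stop: end}}
[4] & more  ok  now at !Bool.⊕{err: μZ.…, ok: μZ.…, stop: end}
[5] !Bool  ok  now at ⊕{err: μZ.…, ok: μZ.…, stop: end}
τ conforms to S (length 5)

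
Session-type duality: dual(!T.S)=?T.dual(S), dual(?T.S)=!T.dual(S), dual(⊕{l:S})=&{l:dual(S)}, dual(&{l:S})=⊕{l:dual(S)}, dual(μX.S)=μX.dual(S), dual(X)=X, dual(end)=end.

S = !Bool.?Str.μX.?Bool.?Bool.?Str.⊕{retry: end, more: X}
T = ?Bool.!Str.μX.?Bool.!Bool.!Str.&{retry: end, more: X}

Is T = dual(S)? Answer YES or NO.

!Bool ‖ ?Bool  ✓
  ?Str ‖ !Str  ✓
    μX ‖ μX  ✓ (binder kept)
      ?Bool ‖ ?Bool  ✗ same direction on both sides — not dual

NO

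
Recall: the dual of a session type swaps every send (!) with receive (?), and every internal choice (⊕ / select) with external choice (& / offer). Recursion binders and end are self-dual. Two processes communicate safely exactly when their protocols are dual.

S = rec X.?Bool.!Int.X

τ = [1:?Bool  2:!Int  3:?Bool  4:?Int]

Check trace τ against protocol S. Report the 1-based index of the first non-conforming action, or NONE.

4

[1] ?Bool  match  residual = !Int.rec X.…
[2] !Int  match  residual = rec X.…
[3] ?Bool  match  residual = !Int.rec X.…
[4] got ?Int, protocol expects !Int  ✗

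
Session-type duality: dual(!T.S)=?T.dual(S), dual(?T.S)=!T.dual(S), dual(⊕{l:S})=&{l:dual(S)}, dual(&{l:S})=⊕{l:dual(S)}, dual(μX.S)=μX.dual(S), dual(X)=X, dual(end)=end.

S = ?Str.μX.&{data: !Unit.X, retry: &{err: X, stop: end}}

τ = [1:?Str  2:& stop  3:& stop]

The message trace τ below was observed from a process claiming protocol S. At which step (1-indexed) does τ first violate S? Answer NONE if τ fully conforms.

[1] ?Str  match  residual = μX.…
[2] got & stop, protocol expects & data or & retry  ✗

2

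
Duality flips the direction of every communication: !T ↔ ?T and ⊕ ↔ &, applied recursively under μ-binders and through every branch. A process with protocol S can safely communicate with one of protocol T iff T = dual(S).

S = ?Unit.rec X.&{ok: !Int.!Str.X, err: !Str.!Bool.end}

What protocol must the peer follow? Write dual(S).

?Unit = !Unit
  rec X = rec X  (rec unchanged)
    &{ok,err} = +{ok,err}  (external→internal)
      • ok:
        !Int = ?Int
          !Str = ?Str
            X ↦ X
      • err:
        !Str = ?Str
          !Bool = ?Bool
            end ↦ end

!Unit.rec X.+{ok: ?Int.?Str.X, err: ?Str.?Bool.end}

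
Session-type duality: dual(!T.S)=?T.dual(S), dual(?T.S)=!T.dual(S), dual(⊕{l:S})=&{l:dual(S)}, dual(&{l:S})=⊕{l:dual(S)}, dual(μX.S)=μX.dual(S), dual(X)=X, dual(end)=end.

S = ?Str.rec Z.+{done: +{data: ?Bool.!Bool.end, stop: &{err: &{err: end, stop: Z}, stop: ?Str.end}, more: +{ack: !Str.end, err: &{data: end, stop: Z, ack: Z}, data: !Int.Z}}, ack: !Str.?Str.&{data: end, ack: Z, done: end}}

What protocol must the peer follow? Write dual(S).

?Str ↦ !Str
  rec Z ↦ rec Z  (binder kept)
    +{done,ack} ↦ &{done,ack}  (internal→external)
      [done]
        +{data,stop,more} ↦ &{data,stop,more}  (internal→external)
          [data]
            ?Bool ↦ !Bool
              !Bool ↦ ?Bool
                end ↦ end
          [stop]
            &{err,stop} ↦ +{err,stop}  (offer→select)
              [err]
                &{err,stop} ↦ +{err,stop}  (offer→select)
                  [err]
                    end ↦ end
                  [stop]
                    Z ↦ Z
              [stop]
                ?Str ↦ !Str
                  end ↦ end
          [more]
            +{ack,err,data} ↦ &{ack,err,data}  (internal→external)
              [ack]
                !Str ↦ ?Str
                  end ↦ end
              [err]
                &{data,stop,ack} ↦ +{data,stop,ack}  (offer→select)
                  [data]
                    end ↦ end
                  [stop]
                    Z ↦ Z
                  [ack]
                    Z ↦ Z
              [data]
                !Int ↦ ?Int
                  Z ↦ Z
      [ack]
        !Str ↦ ?Str
          ?Str ↦ !Str
            &{data,ack,done} ↦ +{data,ack,done}  (offer→select)
              [data]
                end ↦ end
              [ack]
                Z ↦ Z
              [done]
                end ↦ end

!Str.rec Z.&{done: &{data: !Bool.?Bool.end, stop: +{err: +{err: end, stop: Z}, stop: !Str.end}, more: &{ack: ?Str.end, err: +{data: end, stop: Z, ack: Z}, data: ?Int.Z}}, ack: ?Str.!Str.+{data: end, ack: Z, done: end}}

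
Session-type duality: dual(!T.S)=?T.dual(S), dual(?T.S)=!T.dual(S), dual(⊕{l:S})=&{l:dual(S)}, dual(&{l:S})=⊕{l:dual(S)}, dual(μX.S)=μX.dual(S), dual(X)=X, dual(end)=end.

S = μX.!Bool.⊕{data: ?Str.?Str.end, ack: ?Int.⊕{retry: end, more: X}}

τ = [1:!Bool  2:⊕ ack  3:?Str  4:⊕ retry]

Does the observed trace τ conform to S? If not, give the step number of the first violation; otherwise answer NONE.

@1 !Bool  ✓  now at ⊕{data: ?Str.?Str.end, ack: ?Int.⊕{retry: end, more: μX.…}}
@2 ⊕ ack  ✓  now at ?Int.⊕{retry: end, more: μX.…}
@3 got ?Str, protocol expects ?Int  ✗

3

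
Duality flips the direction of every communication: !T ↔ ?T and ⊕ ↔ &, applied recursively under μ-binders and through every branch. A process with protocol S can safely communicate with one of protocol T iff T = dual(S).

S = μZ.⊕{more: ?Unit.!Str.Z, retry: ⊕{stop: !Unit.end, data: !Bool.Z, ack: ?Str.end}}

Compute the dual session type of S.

μZ.&{more: !Unit.?Str.Z, retry: &{stop: ?Unit.end, data: ?Bool.Z, ack: !Str.end}}

μZ ↦ μZ  (μ self-dual)
  ⊕{more,retry} ↦ &{more,retry}  (select→offer)
    • more:
      ?Unit ↦ !Unit
        !Str ↦ ?Str
          Z self-dual
    • retry:
      ⊕{stop,data,ack} ↦ &{stop,data,ack}  (select→offer)
        • stop:
          !Unit ↦ ?Unit
            end self-dual
        • data:
          !Bool ↦ ?Bool
            Z self-dual
        • ack:
          ?Str ↦ !Str
            end self-dual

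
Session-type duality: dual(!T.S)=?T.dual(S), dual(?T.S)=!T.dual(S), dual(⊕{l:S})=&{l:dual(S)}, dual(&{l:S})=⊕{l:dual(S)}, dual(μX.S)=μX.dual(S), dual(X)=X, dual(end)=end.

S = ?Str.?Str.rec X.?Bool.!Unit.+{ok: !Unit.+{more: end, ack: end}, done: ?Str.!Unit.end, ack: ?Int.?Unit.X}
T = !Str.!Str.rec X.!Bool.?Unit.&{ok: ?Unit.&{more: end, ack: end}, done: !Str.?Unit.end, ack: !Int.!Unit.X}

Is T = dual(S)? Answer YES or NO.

YES

?Str ‖ !Str  match
  ?Str ‖ !Str  match
    rec X ‖ rec X  match (binder kept)
      ?Bool ‖ !Bool  match
        !Unit ‖ ?Unit  match
          +{ok,done,ack} ‖ &{ok,done,ack}  match label sets agree
            • ok:
              !Unit ‖ ?Unit  match
                +{more,ack} ‖ &{more,ack}  match label sets agree
                  • more:
                    end ‖ end  match
                  • ack:
                    end ‖ end  match
            • done:
              ?Str ‖ !Str  match
                !Unit ‖ ?Unit  match
                  end ‖ end  match
            • ack:
              ?Int ‖ !Int  match
                ?Unit ‖ !Unit  match
                  X ‖ X  match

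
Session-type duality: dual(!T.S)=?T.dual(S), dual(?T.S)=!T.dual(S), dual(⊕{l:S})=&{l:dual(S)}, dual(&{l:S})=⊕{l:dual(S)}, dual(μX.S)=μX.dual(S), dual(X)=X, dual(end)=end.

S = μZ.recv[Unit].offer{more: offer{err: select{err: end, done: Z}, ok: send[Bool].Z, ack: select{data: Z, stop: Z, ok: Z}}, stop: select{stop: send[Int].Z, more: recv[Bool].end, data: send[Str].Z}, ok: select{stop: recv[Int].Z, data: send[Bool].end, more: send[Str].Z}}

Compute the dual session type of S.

μZ → μZ  (binder kept)
  recv[Unit] → send[Unit]
    offer{more,stop,ok} → select{more,stop,ok}  (&→⊕)
      case more:
        offer{err,ok,ack} → select{err,ok,ack}  (&→⊕)
          case err:
            select{err,done} → offer{err,done}  (select→offer)
              case err:
                dual(end) = end
              case done:
                dual(Z) = Z
          case ok:
            send[Bool] → recv[Bool]
              dual(Z) = Z
          case ack:
            select{data,stop,ok} → offer{data,stop,ok}  (select→offer)
              case data:
                dual(Z) = Z
              case stop:
                dual(Z) = Z
              case ok:
                dual(Z) = Z
      case stop:
        select{stop,more,data} → offer{stop,more,data}  (select→offer)
          case stop:
            send[Int] → recv[Int]
              dual(Z) = Z
          case more:
            recv[Bool] → send[Bool]
              dual(end) = end
          case data:
            send[Str] → recv[Str]
              dual(Z) = Z
      case ok:
        select{stop,data,more} → offer{stop,data,more}  (select→offer)
          case stop:
            recv[Int] → send[Int]
              dual(Z) = Z
          case data:
            send[Bool] → recv[Bool]
              dual(end) = end
          case more:
            send[Str] → recv[Str]
              dual(Z) = Z

μZ.send[Unit].select{more: select{err: offer{err: end, done: Z}, ok: recv[Bool].Z, ack: offer{data: Z, stop: Z, ok: Z}}, stop: offer{stop: recv[Int].Z, more: send[Bool].end, data: recv[Str].Z}, ok: offer{stop: send[Int].Z, data: recv[Bool].end, more: recv[Str].Z}}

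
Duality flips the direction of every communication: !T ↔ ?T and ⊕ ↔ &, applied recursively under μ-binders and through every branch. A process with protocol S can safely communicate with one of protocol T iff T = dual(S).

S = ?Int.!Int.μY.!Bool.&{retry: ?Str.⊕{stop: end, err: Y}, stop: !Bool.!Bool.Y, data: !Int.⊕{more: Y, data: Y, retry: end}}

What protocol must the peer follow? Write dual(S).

?Int → !Int
  !Int → ?Int
    μY → μY  (binder kept)
      !Bool → ?Bool
        &{retry,stop,data} → ⊕{retry,stop,data}  (offer→select)
          [retry]
            ?Str → !Str
              ⊕{stop,err} → &{stop,err}  (⊕→&)
                [stop]
                  end ↦ end
                [err]
                  Y ↦ Y
          [stop]
            !Bool → ?Bool
              !Bool → ?Bool
                Y ↦ Y
          [data]
            !Int → ?Int
              ⊕{more,data,retry} → &{more,data,retry}  (⊕→&)
                [more]
                  Y ↦ Y
                [data]
                  Y ↦ Y
                [retry]
                  end ↦ end

!Int.?Int.μY.?Bool.⊕{retry: !Str.&{stop: end, err: Y}, stop: ?Bool.?Bool.Y, data: ?Int.&{more: Y, data: Y, retry: end}}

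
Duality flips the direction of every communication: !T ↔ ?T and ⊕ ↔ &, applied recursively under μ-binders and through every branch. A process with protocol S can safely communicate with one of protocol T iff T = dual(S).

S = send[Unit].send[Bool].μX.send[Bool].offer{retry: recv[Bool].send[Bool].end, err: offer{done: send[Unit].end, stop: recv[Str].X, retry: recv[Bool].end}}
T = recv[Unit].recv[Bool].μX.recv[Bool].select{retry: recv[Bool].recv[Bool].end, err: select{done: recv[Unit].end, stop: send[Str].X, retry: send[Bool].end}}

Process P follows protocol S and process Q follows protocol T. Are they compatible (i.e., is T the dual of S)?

NO

send[Unit] | recv[Unit]  ok
  send[Bool] | recv[Bool]  ok
    μX | μX  ok (rec unchanged)
      send[Bool] | recv[Bool]  ok
        offer{retry,err} | select{retry,err}  ok same labels
          case retry:
            recv[Bool] | recv[Bool]  ✗ same direction on both sides — not dual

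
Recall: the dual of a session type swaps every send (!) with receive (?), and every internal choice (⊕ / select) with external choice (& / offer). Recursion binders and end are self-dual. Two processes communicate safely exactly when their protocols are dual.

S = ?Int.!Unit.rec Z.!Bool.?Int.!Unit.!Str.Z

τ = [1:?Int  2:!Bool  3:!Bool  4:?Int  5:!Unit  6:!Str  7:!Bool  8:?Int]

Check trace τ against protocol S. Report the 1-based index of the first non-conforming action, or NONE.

step 1: ?Int  ✓  state: !Unit.rec Z.…
step 2: got !Bool, protocol expects !Unit  ✗

2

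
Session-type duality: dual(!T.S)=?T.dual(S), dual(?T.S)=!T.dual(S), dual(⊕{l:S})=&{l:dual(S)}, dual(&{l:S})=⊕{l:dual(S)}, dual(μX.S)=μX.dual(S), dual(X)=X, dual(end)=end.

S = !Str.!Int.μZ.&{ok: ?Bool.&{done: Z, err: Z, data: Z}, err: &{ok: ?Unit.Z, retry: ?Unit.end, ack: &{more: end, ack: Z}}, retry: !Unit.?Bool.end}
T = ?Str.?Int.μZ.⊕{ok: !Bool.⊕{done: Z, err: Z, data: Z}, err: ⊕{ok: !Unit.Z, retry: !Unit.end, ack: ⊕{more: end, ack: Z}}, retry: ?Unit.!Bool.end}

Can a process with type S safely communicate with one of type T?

YES

!Str ‖ ?Str  match
  !Int ‖ ?Int  match
    μZ ‖ μZ  match (rec unchanged)
      &{ok,err,retry} ‖ ⊕{ok,err,retry}  match label sets agree
        [ok]
          ?Bool ‖ !Bool  match
            &{done,err,data} ‖ ⊕{done,err,data}  match label sets agree
              [done]
                Z ‖ Z  match
              [err]
                Z ‖ Z  match
              [data]
                Z ‖ Z  match
        [err]
          &{ok,retry,ack} ‖ ⊕{ok,retry,ack}  match label sets agree
            [ok]
              ?Unit ‖ !Unit  match
                Z ‖ Z  match
            [retry]
              ?Unit ‖ !Unit  match
                end ‖ end  match
            [ack]
              &{more,ack} ‖ ⊕{more,ack}  match label sets agree
                [more]
                  end ‖ end  match
                [ack]
                  Z ‖ Z  match
        [retry]
          !Unit ‖ ?Unit  match
            ?Bool ‖ !Bool  match
              end ‖ end  match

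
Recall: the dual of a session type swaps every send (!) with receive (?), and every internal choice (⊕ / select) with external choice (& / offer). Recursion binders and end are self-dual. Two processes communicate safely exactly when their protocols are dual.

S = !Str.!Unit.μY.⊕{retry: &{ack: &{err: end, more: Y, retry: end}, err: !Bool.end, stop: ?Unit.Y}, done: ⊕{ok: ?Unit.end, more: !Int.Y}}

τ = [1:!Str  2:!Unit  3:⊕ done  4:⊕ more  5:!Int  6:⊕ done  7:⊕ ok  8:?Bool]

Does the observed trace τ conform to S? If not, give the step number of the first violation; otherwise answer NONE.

@1 !Str  ok  now at !Unit.μY.…
@2 !Unit  ok  now at μY.…
@3 ⊕ done  ok  now at ⊕{ok: ?Unit.end, more: !Int.μY.…}
@4 ⊕ more  ok  now at !Int.μY.…
@5 !Int  ok  now at μY.…
@6 ⊕ done  ok  now at ⊕{ok: ?Unit.end, more: !Int.μY.…}
@7 ⊕ ok  ok  now at ?Unit.end
@8 got ?Bool, protocol expects ?Unit  ✗

8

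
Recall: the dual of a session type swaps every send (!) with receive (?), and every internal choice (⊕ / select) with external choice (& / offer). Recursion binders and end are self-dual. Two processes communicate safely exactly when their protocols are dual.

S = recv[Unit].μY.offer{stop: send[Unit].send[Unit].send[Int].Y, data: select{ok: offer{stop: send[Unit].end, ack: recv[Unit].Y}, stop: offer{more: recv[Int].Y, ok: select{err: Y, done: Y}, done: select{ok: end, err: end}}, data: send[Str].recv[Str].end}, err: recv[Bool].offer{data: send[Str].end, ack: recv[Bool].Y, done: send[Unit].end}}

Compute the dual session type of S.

send[Unit].μY.select{stop: recv[Unit].recv[Unit].recv[Int].Y, data: offer{ok: select{stop: recv[Unit].end, ack: send[Unit].Y}, stop: select{more: send[Int].Y, ok: offer{err: Y, done: Y}, done: offer{ok: end, err: end}}, data: recv[Str].send[Str].end}, err: send[Bool].select{data: recv[Str].end, ack: send[Bool].Y, done: recv[Unit].end}}

recv[Unit] = send[Unit]
  μY = μY  (μ self-dual)
    offer{stop,data,err} = select{stop,data,err}  (&→⊕)
      case stop:
        send[Unit] = recv[Unit]
          send[Unit] = recv[Unit]
            send[Int] = recv[Int]
              dual(Y) = Y
      case data:
        select{ok,stop,data} = offer{ok,stop,data}  (⊕→&)
          case ok:
            offer{stop,ack} = select{stop,ack}  (&→⊕)
              case stop:
                send[Unit] = recv[Unit]
                  dual(end) = end
              case ack:
                recv[Unit] = send[Unit]
                  dual(Y) = Y
          case stop:
            offer{more,ok,done} = select{more,ok,done}  (&→⊕)
              case more:
                recv[Int] = send[Int]
                  dual(Y) = Y
              case ok:
                select{err,done} = offer{err,done}  (⊕→&)
                  case err:
                    dual(Y) = Y
                  case done:
                    dual(Y) = Y
              case done:
                select{ok,err} = offer{ok,err}  (⊕→&)
                  case ok:
                    dual(end) = end
                  case err:
                    dual(end) = end
          case data:
            send[Str] = recv[Str]
              recv[Str] = send[Str]
                dual(end) = end
      case err:
        recv[Bool] = send[Bool]
          offer{data,ack,done} = select{data,ack,done}  (&→⊕)
            case data:
              send[Str] = recv[Str]
                dual(end) = end
            case ack:
              recv[Bool] = send[Bool]
                dual(Y) = Y
            case done:
              send[Unit] = recv[Unit]
                dual(end) = end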